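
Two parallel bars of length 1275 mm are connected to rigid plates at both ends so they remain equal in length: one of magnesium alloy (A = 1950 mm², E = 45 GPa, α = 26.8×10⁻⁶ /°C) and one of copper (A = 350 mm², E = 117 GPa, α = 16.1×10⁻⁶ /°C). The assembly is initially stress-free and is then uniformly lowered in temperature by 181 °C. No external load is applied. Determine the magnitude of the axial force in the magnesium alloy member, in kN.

P ≈ 54.1 kN (tensile in the magnesium alloy)

Equilibrium of a rigid end plate with no external load gives equal and opposite internal forces ±P in the two members. Since α_{magnesium alloy} > α_{copper}, cooling drives the magnesium alloy into tension and the copper into compression.
Setting the final lengths equal and cancelling L: (α₁ − α₂)ΔT = P/(A₁E₁) + P/(A₂E₂).
|α₁ − α₂|·ΔT = 10.7×10⁻⁶ × 181 = 0.001937.
1/(A₁E₁) + 1/(A₂E₂) = 1/(1950×45×10³) + 1/(350×117×10³) = 3.582×10⁻⁸ N⁻¹.
P = 0.001937 / 3.582×10⁻⁸ = 54070 N = 54.07 kN.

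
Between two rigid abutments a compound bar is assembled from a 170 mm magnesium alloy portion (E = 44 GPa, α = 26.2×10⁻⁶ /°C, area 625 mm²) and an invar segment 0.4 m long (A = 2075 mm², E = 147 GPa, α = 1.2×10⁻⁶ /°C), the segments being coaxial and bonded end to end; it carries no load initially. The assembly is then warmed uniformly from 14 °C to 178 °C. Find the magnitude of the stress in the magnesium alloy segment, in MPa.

σ ≈ 173 MPa (compressive)

Free thermal expansion of the whole bar: Σ αᵢΔT Lᵢ = 26.2×10⁻⁶×164×170 + 1.2×10⁻⁶×164×400 = 0.8092 mm.
Since the ends are fixed, an axial force P builds up, equal in every segment, with P · Σ Lᵢ/(AᵢEᵢ) = δ_free.
Σ Lᵢ/(AᵢEᵢ) = 170/(625×44×10³) + 400/(2075×147×10³) = 7.493×10⁻⁶ mm/N.
Hence P = δ_free / Σ(L/AE) = 0.8092/7.493×10⁻⁶ = 108 kN (compressive).
σ_{magnesium alloy} = P / A = 108000 / 625 = 172.8 MPa.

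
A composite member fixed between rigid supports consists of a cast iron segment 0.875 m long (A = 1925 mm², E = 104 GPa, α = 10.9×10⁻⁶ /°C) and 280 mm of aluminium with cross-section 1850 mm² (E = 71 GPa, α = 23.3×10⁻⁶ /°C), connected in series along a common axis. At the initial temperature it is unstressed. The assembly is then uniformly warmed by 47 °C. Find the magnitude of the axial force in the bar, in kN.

With the walls removed the bar would change length by δ_free = Σ αᵢΔT Lᵢ = 10.9×10⁻⁶×47×875 + 23.3×10⁻⁶×47×280 = 0.7549 mm.
The rigid supports impose zero overall length change; the single axial force P common to all segments must satisfy P Σ Lᵢ/(AᵢEᵢ) = δ_free.
Σ Lᵢ/(AᵢEᵢ) = 875/(1925×104×10³) + 280/(1850×71×10³) = 6.502×10⁻⁶ mm/N.
Hence P = δ_free / Σ(L/AE) = 0.7549/6.502×10⁻⁶ = 116.1 kN (compressive).

P ≈ 116 kN (compressive)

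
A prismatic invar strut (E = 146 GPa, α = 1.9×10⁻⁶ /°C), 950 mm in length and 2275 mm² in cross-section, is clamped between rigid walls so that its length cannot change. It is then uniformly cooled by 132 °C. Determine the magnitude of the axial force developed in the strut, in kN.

P ≈ 83.3 kN (tensile)

Full restraint means ε = 0, so the stress is σ = EαΔT = 146×10³ × 1.9×10⁻⁶ × 132 = 36.62 MPa.
P = AEαΔT = 2275 × 146×10³ × 1.9×10⁻⁶ × 132 = 83.3 kN (tensile).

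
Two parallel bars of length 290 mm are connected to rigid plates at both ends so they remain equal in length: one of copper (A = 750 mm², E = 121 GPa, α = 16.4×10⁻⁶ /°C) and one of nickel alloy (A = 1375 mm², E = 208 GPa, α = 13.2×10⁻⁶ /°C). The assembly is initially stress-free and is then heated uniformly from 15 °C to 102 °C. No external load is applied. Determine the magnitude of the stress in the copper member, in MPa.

Equilibrium of a rigid end plate with no external load gives equal and opposite internal forces ±P in the two members. Since α_{copper} > α_{nickel alloy}, heating drives the copper into compression and the nickel alloy into tension.
Compatibility of the two members (thermal + elastic change equal): (α₁ − α₂)ΔT = P·[1/(A₁E₁) + 1/(A₂E₂)].
|α₁ − α₂|·ΔT = 3.2×10⁻⁶ × 87 = 0.0002784.
1/(A₁E₁) + 1/(A₂E₂) = 1/(750×121×10³) + 1/(1375×208×10³) = 1.452×10⁻⁸ N⁻¹.
So P = 0.0002784 / 1.452×10⁻⁸ = 19.18 kN.
σ_{copper} = P/A₁ = 19180/750 = 25.57 MPa, compressive.

σ ≈ 25.6 MPa (compressive)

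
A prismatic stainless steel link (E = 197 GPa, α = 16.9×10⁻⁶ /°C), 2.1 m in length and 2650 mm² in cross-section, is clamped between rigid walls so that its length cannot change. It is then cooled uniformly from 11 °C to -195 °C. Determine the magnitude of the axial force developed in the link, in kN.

P ≈ 1820 kN (tensile)

With zero net strain, σ = E·αΔT = 197 GPa × 16.9×10⁻⁶ × 206 = 685.8 MPa.
P = AEαΔT = 2650 × 197×10³ × 16.9×10⁻⁶ × 206 = 1817 kN (tensile).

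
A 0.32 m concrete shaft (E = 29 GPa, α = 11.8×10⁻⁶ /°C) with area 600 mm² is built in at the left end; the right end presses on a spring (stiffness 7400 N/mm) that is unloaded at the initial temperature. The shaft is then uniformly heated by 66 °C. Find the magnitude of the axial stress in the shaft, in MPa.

σ ≈ 2.71 MPa (compressive)

The unrestrained thermal change is αΔT L = 11.8×10⁻⁶ × 66 × 320 = 0.2492 mm.
With a force P in the spring, the elastic change of the shaft is PL/(AE) and that of the spring is P/k; compatibility requires their sum to equal δ_free.
P [ L/(AE) + 1/k ] = δ_free → P [ 320/(600×29×10³) + 1/(7400) ] = 0.2492.
P = 0.2492 / 0.0001535 = 1623 N.
σ = P/A = 1623/600 = 2.705 MPa.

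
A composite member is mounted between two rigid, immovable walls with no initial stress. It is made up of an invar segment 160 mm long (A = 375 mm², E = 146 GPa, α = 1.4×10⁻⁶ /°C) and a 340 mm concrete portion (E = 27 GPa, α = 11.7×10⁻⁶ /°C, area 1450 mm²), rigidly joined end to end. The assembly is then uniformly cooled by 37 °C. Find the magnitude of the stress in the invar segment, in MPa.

σ ≈ 35.7 MPa (tensile)

If the supports were absent, the total length change would be Σ αᵢΔT Lᵢ = 1.4×10⁻⁶×37×160 + 11.7×10⁻⁶×37×340 = 0.1555 mm.
The rigid supports impose zero overall length change; the single axial force P common to all segments must satisfy P Σ Lᵢ/(AᵢEᵢ) = δ_free.
Σ Lᵢ/(AᵢEᵢ) = 160/(375×146×10³) + 340/(1450×27×10³) = 1.161×10⁻⁵ mm/N.
P = 0.1555 / 1.161×10⁻⁵ = 13390 N = 13.39 kN, tensile.
σ_{invar} = P / A = 13390 / 375 = 35.72 MPa.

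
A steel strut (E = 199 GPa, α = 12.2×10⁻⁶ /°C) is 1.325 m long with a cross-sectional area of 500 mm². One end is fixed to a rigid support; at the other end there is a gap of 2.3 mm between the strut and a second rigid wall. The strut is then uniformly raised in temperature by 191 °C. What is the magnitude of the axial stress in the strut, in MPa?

σ ≈ 118 MPa (compressive)

If the wall were absent the strut would grow by αΔT L = 12.2×10⁻⁶ × 191 × 1325 = 3.088 mm.
After closing the 2.3 mm clearance, 3.088 − 2.3 = 0.7875 mm of expansion remains to be suppressed by the wall.
So σ = E(δ_free − g)/L = 199×10³ × 0.7875/1325 = 118.3 MPa.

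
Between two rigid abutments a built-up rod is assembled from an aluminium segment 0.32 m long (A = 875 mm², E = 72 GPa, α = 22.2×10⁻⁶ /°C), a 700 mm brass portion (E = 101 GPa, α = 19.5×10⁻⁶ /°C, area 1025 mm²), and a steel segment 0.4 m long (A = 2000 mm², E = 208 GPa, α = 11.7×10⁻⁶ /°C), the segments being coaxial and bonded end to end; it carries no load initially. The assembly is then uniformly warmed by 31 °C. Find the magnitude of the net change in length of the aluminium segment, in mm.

With the walls removed the bar would change length by δ_free = Σ αᵢΔT Lᵢ = 22.2×10⁻⁶×31×320 + 19.5×10⁻⁶×31×700 + 11.7×10⁻⁶×31×400 = 0.7885 mm.
The walls prevent any net length change, so an axial force P (same in every segment) develops. Compatibility: P · Σ Lᵢ/(AᵢEᵢ) = δ_free.
The series flexibility is Σ Lᵢ/(AᵢEᵢ) = 320/(875×72×10³) + 700/(1025×101×10³) + 400/(2000×208×10³) = 1.28×10⁻⁵ mm/N.
P = 0.7885 / 1.28×10⁻⁵ = 61590 N = 61.59 kN, compressive.
For the aluminium segment, free thermal change = 22.2×10⁻⁶×31×320 = 0.2202 mm and elastic change from P = 61590×320/(875×72×10³) = 0.3128 mm; these oppose, so the net change is 0.0926 mm (segment shortens).

|ΔL| ≈ 0.0926 mm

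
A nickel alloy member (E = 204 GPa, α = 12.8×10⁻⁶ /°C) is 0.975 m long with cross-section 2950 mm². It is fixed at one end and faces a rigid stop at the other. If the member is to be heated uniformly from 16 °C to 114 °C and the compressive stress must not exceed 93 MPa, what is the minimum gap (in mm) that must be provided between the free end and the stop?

Free expansion if unrestrained: δ_free = αΔT L = 12.8×10⁻⁶ × 98 × 975 = 1.223 mm.
At the allowable stress the elastic shortening the wall may impose is σL/E = 93 × 975 / (204×10³) = 0.4445 mm.
The gap must absorb the remainder: g_min = 1.223 − 0.4445 = 0.7786 mm.

g ≈ 0.779 mm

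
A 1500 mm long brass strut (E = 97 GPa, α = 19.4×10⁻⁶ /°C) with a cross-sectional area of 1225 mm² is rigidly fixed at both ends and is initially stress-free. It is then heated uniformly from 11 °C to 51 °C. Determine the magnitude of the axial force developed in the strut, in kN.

P ≈ 92.2 kN (compressive)

Full restraint means ε = 0, so the stress is σ = EαΔT = 97×10³ × 19.4×10⁻⁶ × 40 = 75.27 MPa.
P = AEαΔT = 1225 × 97×10³ × 19.4×10⁻⁶ × 40 = 92.21 kN (compressive).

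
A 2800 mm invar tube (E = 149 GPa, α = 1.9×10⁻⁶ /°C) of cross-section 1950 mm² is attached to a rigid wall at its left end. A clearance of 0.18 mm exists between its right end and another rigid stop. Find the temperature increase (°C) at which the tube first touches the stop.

The gap closes when αΔT L = 0.18 mm, since the tube is still unstressed at that instant.
ΔT = 0.18 / (1.9×10⁻⁶ × 2800) = 33.83 °C.

ΔT ≈ 33.8 °C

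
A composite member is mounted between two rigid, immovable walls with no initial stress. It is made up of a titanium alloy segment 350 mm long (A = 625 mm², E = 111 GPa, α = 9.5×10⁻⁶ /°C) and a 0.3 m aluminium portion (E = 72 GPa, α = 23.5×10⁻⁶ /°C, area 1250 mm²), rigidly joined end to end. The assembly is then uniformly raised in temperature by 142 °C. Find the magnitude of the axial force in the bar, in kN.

P ≈ 176 kN (compressive)

Free thermal expansion of the whole bar: Σ αᵢΔT Lᵢ = 9.5×10⁻⁶×142×350 + 23.5×10⁻⁶×142×300 = 1.473 mm.
The rigid supports impose zero overall length change; the single axial force P common to all segments must satisfy P Σ Lᵢ/(AᵢEᵢ) = δ_free.
Σ Lᵢ/(AᵢEᵢ) = 350/(625×111×10³) + 300/(1250×72×10³) = 8.378×10⁻⁶ mm/N.
So P = 1.473 / 8.378×10⁻⁶ = 175.8 kN, compressive.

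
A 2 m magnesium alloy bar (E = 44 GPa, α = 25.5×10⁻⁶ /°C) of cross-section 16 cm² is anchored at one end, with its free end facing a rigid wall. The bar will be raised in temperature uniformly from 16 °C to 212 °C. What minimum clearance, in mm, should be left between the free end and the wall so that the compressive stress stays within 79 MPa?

Free expansion if unrestrained: δ_free = αΔT L = 25.5×10⁻⁶ × 196 × 2000 = 9.996 mm.
A stress of 79 MPa corresponds to the wall pushing the bar back by σL/E = 79×2000/(44×10³) = 3.591 mm.
So the gap has to take up the difference, g_min = δ_free − σL/E = 9.996 − 3.591 = 6.405 mm.

g ≈ 6.41 mm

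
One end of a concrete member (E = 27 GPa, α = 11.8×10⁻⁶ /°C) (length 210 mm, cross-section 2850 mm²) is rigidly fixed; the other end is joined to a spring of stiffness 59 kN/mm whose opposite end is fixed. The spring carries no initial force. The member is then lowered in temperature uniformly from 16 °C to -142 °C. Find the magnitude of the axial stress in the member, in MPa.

If the spring were absent the member would shorten by αΔT L = 11.8×10⁻⁶ × 158 × 210 = 0.3915 mm.
Let P be the tensile force in the spring. The member extends elastically by PL/(AE) and the spring stretches by P/k; together these equal δ_free.
So P = δ_free / [L/(AE) + 1/k] = 0.3915 / [ 210/(2850×27×10³) + 1/(59×10³) ].
P = 0.3915 / 1.968×10⁻⁵ = 19900 N.
σ = P/A = 19900/2850 = 6.981 MPa.

σ ≈ 6.98 MPa (tensile)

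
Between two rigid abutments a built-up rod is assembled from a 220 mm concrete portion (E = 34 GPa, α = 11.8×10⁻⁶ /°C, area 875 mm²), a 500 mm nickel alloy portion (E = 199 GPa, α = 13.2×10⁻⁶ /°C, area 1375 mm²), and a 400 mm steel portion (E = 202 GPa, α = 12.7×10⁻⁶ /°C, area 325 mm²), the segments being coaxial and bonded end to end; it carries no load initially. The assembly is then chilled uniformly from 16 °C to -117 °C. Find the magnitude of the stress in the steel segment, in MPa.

With the walls removed the bar would change length by δ_free = Σ αᵢΔT Lᵢ = 11.8×10⁻⁶×133×220 + 13.2×10⁻⁶×133×500 + 12.7×10⁻⁶×133×400 = 1.899 mm.
The walls prevent any net length change, so an axial force P (same in every segment) develops. Compatibility: P · Σ Lᵢ/(AᵢEᵢ) = δ_free.
Σ Lᵢ/(AᵢEᵢ) = 220/(875×34×10³) + 500/(1375×199×10³) + 400/(325×202×10³) = 1.532×10⁻⁵ mm/N.
Hence P = δ_free / Σ(L/AE) = 1.899/1.532×10⁻⁵ = 124 kN (tensile).
σ_{steel} = P / A = 124000 / 325 = 381.5 MPa.

σ ≈ 381 MPa (tensile)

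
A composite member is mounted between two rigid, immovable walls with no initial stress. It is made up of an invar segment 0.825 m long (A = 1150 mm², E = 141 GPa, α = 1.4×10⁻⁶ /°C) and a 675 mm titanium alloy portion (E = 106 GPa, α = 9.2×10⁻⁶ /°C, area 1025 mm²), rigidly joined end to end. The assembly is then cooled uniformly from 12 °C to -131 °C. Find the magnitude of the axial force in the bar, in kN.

P ≈ 93.2 kN (tensile)

If the supports were absent, the total length change would be Σ αᵢΔT Lᵢ = 1.4×10⁻⁶×143×825 + 9.2×10⁻⁶×143×675 = 1.053 mm.
The rigid supports impose zero overall length change; the single axial force P common to all segments must satisfy P Σ Lᵢ/(AᵢEᵢ) = δ_free.
Σ Lᵢ/(AᵢEᵢ) = 825/(1150×141×10³) + 675/(1025×106×10³) = 1.13×10⁻⁵ mm/N.
Hence P = δ_free / Σ(L/AE) = 1.053/1.13×10⁻⁵ = 93.2 kN (tensile).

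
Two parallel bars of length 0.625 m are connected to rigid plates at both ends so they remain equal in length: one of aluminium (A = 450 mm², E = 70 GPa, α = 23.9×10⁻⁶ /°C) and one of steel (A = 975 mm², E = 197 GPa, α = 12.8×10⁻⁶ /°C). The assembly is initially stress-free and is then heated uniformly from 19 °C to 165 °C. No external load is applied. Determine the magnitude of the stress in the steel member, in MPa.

σ ≈ 45 MPa (tensile)

Both members must finish at the same length. With the larger α, the aluminium tends to over-expand; the plates restrain it, putting the aluminium in compression and the steel in tension. With no external load the two internal forces are equal and opposite, magnitude P.
Equating the net (thermal + elastic) strains gives |α₁ − α₂|·ΔT = P·[1/(A₁E₁) + 1/(A₂E₂)].
|α₁ − α₂|·ΔT = 11.1×10⁻⁶ × 146 = 0.001621.
1/(A₁E₁) + 1/(A₂E₂) = 1/(450×70×10³) + 1/(975×197×10³) = 3.695×10⁻⁸ N⁻¹.
So P = 0.001621 / 3.695×10⁻⁸ = 43.86 kN.
σ_{steel} = P/A₂ = 43860/975 = 44.98 MPa, tensile.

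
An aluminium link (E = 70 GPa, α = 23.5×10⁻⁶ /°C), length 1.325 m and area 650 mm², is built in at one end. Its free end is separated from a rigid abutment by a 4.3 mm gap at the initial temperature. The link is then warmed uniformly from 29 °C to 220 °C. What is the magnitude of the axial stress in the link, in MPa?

If the wall were absent the link would grow by αΔT L = 23.5×10⁻⁶ × 191 × 1325 = 5.947 mm.
After closing the 4.3 mm clearance, 5.947 − 4.3 = 1.647 mm of expansion remains to be suppressed by the wall.
So σ = E(δ_free − g)/L = 70×10³ × 1.647/1325 = 87.03 MPa.

σ ≈ 87 MPa (compressive)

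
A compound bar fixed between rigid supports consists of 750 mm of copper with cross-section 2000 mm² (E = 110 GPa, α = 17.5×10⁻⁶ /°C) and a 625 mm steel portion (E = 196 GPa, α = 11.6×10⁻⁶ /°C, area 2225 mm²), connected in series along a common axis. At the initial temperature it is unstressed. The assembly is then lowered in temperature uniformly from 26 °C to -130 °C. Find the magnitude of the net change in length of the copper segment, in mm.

|ΔL| ≈ 0.19 mm

If the supports were absent, the total length change would be Σ αᵢΔT Lᵢ = 17.5×10⁻⁶×156×750 + 11.6×10⁻⁶×156×625 = 3.178 mm.
The walls prevent any net length change, so an axial force P (same in every segment) develops. Compatibility: P · Σ Lᵢ/(AᵢEᵢ) = δ_free.
Σ Lᵢ/(AᵢEᵢ) = 750/(2000×110×10³) + 625/(2225×196×10³) = 4.842×10⁻⁶ mm/N.
P = 3.178 / 4.842×10⁻⁶ = 656400 N = 656.4 kN, tensile.
For the copper segment, free thermal change = 17.5×10⁻⁶×156×750 = 2.047 mm and elastic change from P = 656400×750/(2000×110×10³) = 2.238 mm; these oppose, so the net change is 0.19 mm (segment lengthens).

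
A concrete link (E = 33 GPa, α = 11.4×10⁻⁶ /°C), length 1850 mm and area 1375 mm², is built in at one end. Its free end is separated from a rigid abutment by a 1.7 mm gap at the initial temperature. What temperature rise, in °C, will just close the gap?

ΔT ≈ 80.6 °C

Contact occurs when the free expansion equals the gap: αΔT L = 1.7 mm.
So ΔT = g/(αL) = 1.7/(11.4×10⁻⁶ × 1850) = 80.61 °C.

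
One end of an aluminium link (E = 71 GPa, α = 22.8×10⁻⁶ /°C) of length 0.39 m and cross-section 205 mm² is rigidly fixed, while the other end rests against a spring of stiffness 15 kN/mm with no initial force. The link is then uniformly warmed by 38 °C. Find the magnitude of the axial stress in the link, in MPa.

The unrestrained thermal change is αΔT L = 22.8×10⁻⁶ × 38 × 390 = 0.3379 mm.
Let P be the compressive force at the spring. The link shortens elastically by PL/(AE) and the spring compresses by P/k; together these equal δ_free.
So P = δ_free / [L/(AE) + 1/k] = 0.3379 / [ 390/(205×71×10³) + 1/(15×10³) ].
P = 0.3379 / 9.346×10⁻⁵ = 3615 N.
σ = P/A = 3615/205 = 17.64 MPa.

σ ≈ 17.6 MPa (compressive)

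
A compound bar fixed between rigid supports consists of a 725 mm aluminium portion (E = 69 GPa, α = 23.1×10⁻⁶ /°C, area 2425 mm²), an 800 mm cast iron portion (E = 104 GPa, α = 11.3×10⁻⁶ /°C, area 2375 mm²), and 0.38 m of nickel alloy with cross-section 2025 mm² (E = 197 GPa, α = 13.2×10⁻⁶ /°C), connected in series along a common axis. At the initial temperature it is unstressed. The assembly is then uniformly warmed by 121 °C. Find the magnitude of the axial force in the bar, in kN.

P ≈ 437 kN (compressive)

With the walls removed the bar would change length by δ_free = Σ αᵢΔT Lᵢ = 23.1×10⁻⁶×121×725 + 11.3×10⁻⁶×121×800 + 13.2×10⁻⁶×121×380 = 3.727 mm.
The walls prevent any net length change, so an axial force P (same in every segment) develops. Compatibility: P · Σ Lᵢ/(AᵢEᵢ) = δ_free.
Σ Lᵢ/(AᵢEᵢ) = 725/(2425×69×10³) + 800/(2375×104×10³) + 380/(2025×197×10³) = 8.524×10⁻⁶ mm/N.
So P = 3.727 / 8.524×10⁻⁶ = 437.2 kN, compressive.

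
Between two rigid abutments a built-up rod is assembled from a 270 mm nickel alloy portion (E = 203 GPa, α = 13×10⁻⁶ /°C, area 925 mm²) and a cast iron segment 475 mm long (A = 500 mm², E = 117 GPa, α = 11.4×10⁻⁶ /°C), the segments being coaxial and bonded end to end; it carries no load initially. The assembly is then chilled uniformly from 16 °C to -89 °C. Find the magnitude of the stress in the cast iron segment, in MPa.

If the supports were absent, the total length change would be Σ αᵢΔT Lᵢ = 13×10⁻⁶×105×270 + 11.4×10⁻⁶×105×475 = 0.9371 mm.
Since the ends are fixed, an axial force P builds up, equal in every segment, with P · Σ Lᵢ/(AᵢEᵢ) = δ_free.
The series flexibility is Σ Lᵢ/(AᵢEᵢ) = 270/(925×203×10³) + 475/(500×117×10³) = 9.558×10⁻⁶ mm/N.
P = 0.9371 / 9.558×10⁻⁶ = 98050 N = 98.05 kN, tensile.
σ_{cast iron} = P / A = 98050 / 500 = 196.1 MPa.

σ ≈ 196 MPa (tensile)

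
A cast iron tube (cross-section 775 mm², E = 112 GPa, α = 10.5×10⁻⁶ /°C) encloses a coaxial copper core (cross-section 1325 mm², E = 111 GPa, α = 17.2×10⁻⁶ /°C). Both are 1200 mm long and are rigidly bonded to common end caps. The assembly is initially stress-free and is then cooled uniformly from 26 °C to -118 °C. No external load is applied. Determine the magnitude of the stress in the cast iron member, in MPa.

The copper has the larger α, so on cooling it would change length more than the cast iron if both were free. The rigid plates force a common final length, so the copper is put into tension and the cast iron into compression, with equal and opposite forces P (no external load).
Equating the net (thermal + elastic) strains gives |α₁ − α₂|·ΔT = P·[1/(A₁E₁) + 1/(A₂E₂)].
|α₁ − α₂|·ΔT = 6.7×10⁻⁶ × 144 = 0.0009648.
1/(A₁E₁) + 1/(A₂E₂) = 1/(775×112×10³) + 1/(1325×111×10³) = 1.832×10⁻⁸ N⁻¹.
P = 0.0009648 / 1.832×10⁻⁸ = 52660 N = 52.66 kN.
σ_{cast iron} = P/A₁ = 52660/775 = 67.95 MPa, compressive.

σ ≈ 68 MPa (compressive)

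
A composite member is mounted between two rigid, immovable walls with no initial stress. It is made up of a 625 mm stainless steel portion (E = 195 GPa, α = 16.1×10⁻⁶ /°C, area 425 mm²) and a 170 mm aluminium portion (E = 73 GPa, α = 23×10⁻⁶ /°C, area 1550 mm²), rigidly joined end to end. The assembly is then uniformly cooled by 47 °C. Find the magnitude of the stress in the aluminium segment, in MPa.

If the supports were absent, the total length change would be Σ αᵢΔT Lᵢ = 16.1×10⁻⁶×47×625 + 23×10⁻⁶×47×170 = 0.6567 mm.
The rigid supports impose zero overall length change; the single axial force P common to all segments must satisfy P Σ Lᵢ/(AᵢEᵢ) = δ_free.
The series flexibility is Σ Lᵢ/(AᵢEᵢ) = 625/(425×195×10³) + 170/(1550×73×10³) = 9.044×10⁻⁶ mm/N.
P = 0.6567 / 9.044×10⁻⁶ = 72610 N = 72.61 kN, tensile.
σ_{aluminium} = P / A = 72610 / 1550 = 46.85 MPa.

σ ≈ 46.8 MPa (tensile)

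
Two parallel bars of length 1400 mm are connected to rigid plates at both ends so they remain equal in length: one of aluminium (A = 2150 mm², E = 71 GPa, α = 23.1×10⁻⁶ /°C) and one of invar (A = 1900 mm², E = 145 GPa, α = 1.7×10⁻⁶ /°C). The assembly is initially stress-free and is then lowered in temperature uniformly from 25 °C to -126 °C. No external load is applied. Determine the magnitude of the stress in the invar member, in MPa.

Equilibrium of a rigid end plate with no external load gives equal and opposite internal forces ±P in the two members. Since α_{aluminium} > α_{invar}, cooling drives the aluminium into tension and the invar into compression.
Compatibility of the two members (thermal + elastic change equal): (α₁ − α₂)ΔT = P·[1/(A₁E₁) + 1/(A₂E₂)].
|α₁ − α₂|·ΔT = 21.4×10⁻⁶ × 151 = 0.003231.
1/(A₁E₁) + 1/(A₂E₂) = 1/(2150×71×10³) + 1/(1900×145×10³) = 1.018×10⁻⁸ N⁻¹.
P = 0.003231 / 1.018×10⁻⁸ = 317400 N = 317.4 kN.
σ_{invar} = P/A₂ = 317400/1900 = 167.1 MPa, compressive.

σ ≈ 167 MPa (compressive)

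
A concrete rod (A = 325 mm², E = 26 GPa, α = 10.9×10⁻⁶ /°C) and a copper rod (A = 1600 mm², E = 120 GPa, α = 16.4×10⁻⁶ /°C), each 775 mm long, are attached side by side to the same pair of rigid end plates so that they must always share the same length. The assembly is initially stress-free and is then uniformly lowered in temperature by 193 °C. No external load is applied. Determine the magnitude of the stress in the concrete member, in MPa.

The copper has the larger α, so on cooling it would change length more than the concrete if both were free. The rigid plates force a common final length, so the copper is put into tension and the concrete into compression, with equal and opposite forces P (no external load).
Setting the final lengths equal and cancelling L: (α₁ − α₂)ΔT = P/(A₁E₁) + P/(A₂E₂).
|α₁ − α₂|·ΔT = 5.5×10⁻⁶ × 193 = 0.001061.
1/(A₁E₁) + 1/(A₂E₂) = 1/(325×26×10³) + 1/(1600×120×10³) = 1.236×10⁻⁷ N⁻¹.
P = 0.001061 / 1.236×10⁻⁷ = 8592 N = 8.592 kN.
σ_{concrete} = P/A₁ = 8592/325 = 26.44 MPa, compressive.

σ ≈ 26.4 MPa (compressive)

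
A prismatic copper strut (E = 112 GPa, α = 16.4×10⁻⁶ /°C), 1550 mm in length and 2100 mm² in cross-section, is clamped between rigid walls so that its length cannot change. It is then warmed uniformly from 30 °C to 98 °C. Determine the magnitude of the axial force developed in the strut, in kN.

Full restraint means ε = 0, so the stress is σ = EαΔT = 112×10³ × 16.4×10⁻⁶ × 68 = 124.9 MPa.
Then P = σA = 124.9 × 2100 mm² = 262.3 kN, compressive.

P ≈ 262 kN (compressive)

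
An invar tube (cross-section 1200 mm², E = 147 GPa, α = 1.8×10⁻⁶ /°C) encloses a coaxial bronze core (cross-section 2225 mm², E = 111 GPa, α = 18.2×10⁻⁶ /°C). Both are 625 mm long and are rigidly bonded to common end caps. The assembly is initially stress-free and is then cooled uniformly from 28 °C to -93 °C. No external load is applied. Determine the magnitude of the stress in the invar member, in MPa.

σ ≈ 170 MPa (compressive)

Both members must finish at the same length. With the larger α, the bronze tends to over-contract; the plates restrain it, putting the bronze in tension and the invar in compression. With no external load the two internal forces are equal and opposite, magnitude P.
Compatibility of the two members (thermal + elastic change equal): (α₁ − α₂)ΔT = P·[1/(A₁E₁) + 1/(A₂E₂)].
|α₁ − α₂|·ΔT = 16.4×10⁻⁶ × 121 = 0.001984.
1/(A₁E₁) + 1/(A₂E₂) = 1/(1200×147×10³) + 1/(2225×111×10³) = 9.718×10⁻⁹ N⁻¹.
So P = 0.001984 / 9.718×10⁻⁹ = 204.2 kN.
σ_{invar} = P/A₁ = 204200/1200 = 170.2 MPa, compressive.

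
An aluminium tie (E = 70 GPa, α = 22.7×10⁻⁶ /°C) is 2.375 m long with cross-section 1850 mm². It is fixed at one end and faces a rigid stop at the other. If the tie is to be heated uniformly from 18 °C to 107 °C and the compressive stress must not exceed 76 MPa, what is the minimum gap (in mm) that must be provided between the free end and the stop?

With no wall the tie would lengthen by αΔT L = 22.7×10⁻⁶ × 89 × 2375 = 4.798 mm.
At the allowable stress the elastic shortening the wall may impose is σL/E = 76 × 2375 / (70×10³) = 2.579 mm.
So the gap has to take up the difference, g_min = δ_free − σL/E = 4.798 − 2.579 = 2.22 mm.

g ≈ 2.22 mm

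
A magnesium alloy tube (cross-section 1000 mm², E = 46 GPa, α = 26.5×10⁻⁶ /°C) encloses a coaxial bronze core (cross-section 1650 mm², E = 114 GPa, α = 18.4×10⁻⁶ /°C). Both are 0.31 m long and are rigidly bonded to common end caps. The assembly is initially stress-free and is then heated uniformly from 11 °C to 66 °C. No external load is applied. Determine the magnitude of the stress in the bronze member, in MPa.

The magnesium alloy has the larger α, so on heating it would change length more than the bronze if both were free. The rigid plates force a common final length, so the magnesium alloy is put into compression and the bronze into tension, with equal and opposite forces P (no external load).
Setting the final lengths equal and cancelling L: (α₁ − α₂)ΔT = P/(A₁E₁) + P/(A₂E₂).
|α₁ − α₂|·ΔT = 8.1×10⁻⁶ × 55 = 0.0004455.
1/(A₁E₁) + 1/(A₂E₂) = 1/(1000×46×10³) + 1/(1650×114×10³) = 2.706×10⁻⁸ N⁻¹.
So P = 0.0004455 / 2.706×10⁻⁸ = 16.47 kN.
σ_{bronze} = P/A₂ = 16470/1650 = 9.98 MPa, tensile.

σ ≈ 9.98 MPa (tensile)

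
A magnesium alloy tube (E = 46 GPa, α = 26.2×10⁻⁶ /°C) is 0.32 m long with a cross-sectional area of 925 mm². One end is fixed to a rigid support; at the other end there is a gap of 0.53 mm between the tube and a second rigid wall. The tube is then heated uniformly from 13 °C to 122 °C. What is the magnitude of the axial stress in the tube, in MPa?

Free thermal elongation = αΔT L = 26.2×10⁻⁶ × 109 × 320 = 0.9139 mm.
The gap closes (δ_free > 0.53 mm) and the wall then resists a further 0.9139 − 0.53 = 0.3839 mm of expansion.
Compatibility: PL/(AE) = 0.3839 mm, so σ = P/A = E × (0.3839/320) = 55.18 MPa.

σ ≈ 55.2 MPa (compressive)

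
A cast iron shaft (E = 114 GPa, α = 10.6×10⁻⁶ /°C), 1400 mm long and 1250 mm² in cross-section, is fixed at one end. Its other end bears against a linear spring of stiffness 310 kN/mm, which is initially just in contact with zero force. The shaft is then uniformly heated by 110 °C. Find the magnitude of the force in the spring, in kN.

P ≈ 125 kN

The unrestrained thermal change is αΔT L = 10.6×10⁻⁶ × 110 × 1400 = 1.632 mm.
Let P be the compressive force at the spring. The shaft shortens elastically by PL/(AE) and the spring compresses by P/k; together these equal δ_free.
So P = δ_free / [L/(AE) + 1/k] = 1.632 / [ 1400/(1250×114×10³) + 1/(310×10³) ].
P = 1.632 / 1.305×10⁻⁵ = 125100 N.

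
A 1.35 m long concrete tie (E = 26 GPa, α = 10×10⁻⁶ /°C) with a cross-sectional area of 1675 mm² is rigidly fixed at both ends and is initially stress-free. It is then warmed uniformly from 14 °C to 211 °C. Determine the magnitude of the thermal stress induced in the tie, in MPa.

σ ≈ 51.2 MPa (compressive)

With length fixed, the mechanical strain must cancel the thermal strain αΔT = 10×10⁻⁶ × 197 = 1970×10⁻⁶.
Hence σ = E·αΔT = 26×10³ × 1970×10⁻⁶ = 51.22 MPa, compressive.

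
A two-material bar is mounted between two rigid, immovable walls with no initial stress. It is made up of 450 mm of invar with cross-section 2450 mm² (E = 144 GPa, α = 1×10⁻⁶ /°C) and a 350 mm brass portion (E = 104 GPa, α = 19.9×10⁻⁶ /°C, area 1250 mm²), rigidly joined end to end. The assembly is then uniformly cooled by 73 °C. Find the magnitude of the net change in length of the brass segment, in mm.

If the supports were absent, the total length change would be Σ αᵢΔT Lᵢ = 1×10⁻⁶×73×450 + 19.9×10⁻⁶×73×350 = 0.5413 mm.
The walls prevent any net length change, so an axial force P (same in every segment) develops. Compatibility: P · Σ Lᵢ/(AᵢEᵢ) = δ_free.
Σ Lᵢ/(AᵢEᵢ) = 450/(2450×144×10³) + 350/(1250×104×10³) = 3.968×10⁻⁶ mm/N.
Hence P = δ_free / Σ(L/AE) = 0.5413/3.968×10⁻⁶ = 136.4 kN (tensile).
For the brass segment, free thermal change = 19.9×10⁻⁶×73×350 = 0.5084 mm and elastic change from P = 136400×350/(1250×104×10³) = 0.3673 mm; these oppose, so the net change is 0.141 mm (segment shortens).

|ΔL| ≈ 0.141 mm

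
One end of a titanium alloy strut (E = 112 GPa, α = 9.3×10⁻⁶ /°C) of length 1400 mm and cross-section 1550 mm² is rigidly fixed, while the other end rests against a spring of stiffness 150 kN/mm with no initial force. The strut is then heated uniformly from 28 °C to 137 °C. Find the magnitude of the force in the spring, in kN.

P ≈ 96.3 kN

The unrestrained thermal change is αΔT L = 9.3×10⁻⁶ × 109 × 1400 = 1.419 mm.
Let P be the compressive force at the spring. The strut shortens elastically by PL/(AE) and the spring compresses by P/k; together these equal δ_free.
P [ L/(AE) + 1/k ] = δ_free → P [ 1400/(1550×112×10³) + 1/(150×10³) ] = 1.419.
P = 1.419 / 1.473×10⁻⁵ = 96340 N.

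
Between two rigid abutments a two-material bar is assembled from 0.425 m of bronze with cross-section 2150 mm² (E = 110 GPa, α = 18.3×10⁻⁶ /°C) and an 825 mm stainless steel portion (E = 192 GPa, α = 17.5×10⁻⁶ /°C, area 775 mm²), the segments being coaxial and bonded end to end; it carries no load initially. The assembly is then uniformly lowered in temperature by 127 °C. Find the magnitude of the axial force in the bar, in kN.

P ≈ 384 kN (tensile)

If the supports were absent, the total length change would be Σ αᵢΔT Lᵢ = 18.3×10⁻⁶×127×425 + 17.5×10⁻⁶×127×825 = 2.821 mm.
Since the ends are fixed, an axial force P builds up, equal in every segment, with P · Σ Lᵢ/(AᵢEᵢ) = δ_free.
Σ Lᵢ/(AᵢEᵢ) = 425/(2150×110×10³) + 825/(775×192×10³) = 7.341×10⁻⁶ mm/N.
Hence P = δ_free / Σ(L/AE) = 2.821/7.341×10⁻⁶ = 384.3 kN (tensile).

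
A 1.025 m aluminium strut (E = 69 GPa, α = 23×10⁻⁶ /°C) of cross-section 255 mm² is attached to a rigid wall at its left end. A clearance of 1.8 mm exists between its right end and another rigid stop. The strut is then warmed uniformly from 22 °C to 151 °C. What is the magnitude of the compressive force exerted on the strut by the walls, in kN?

P ≈ 21.3 kN

If the wall were absent the strut would grow by αΔT L = 23×10⁻⁶ × 129 × 1025 = 3.041 mm.
This exceeds the 1.8 mm gap, so the wall pushes back. The portion of expansion that must be recovered elastically is δ_free − gap = 3.041 − 1.8 = 1.241 mm.
So σ = E(δ_free − g)/L = 69×10³ × 1.241/1025 = 83.55 MPa.
P = σA = 83.55 × 255 = 21.31 kN.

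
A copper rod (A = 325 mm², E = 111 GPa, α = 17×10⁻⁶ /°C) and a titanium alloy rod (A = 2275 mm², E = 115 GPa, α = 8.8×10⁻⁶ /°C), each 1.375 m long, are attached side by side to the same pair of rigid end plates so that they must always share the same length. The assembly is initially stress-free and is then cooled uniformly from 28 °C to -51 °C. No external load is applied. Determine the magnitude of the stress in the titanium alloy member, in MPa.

The copper has the larger α, so on cooling it would change length more than the titanium alloy if both were free. The rigid plates force a common final length, so the copper is put into tension and the titanium alloy into compression, with equal and opposite forces P (no external load).
Equating the net (thermal + elastic) strains gives |α₁ − α₂|·ΔT = P·[1/(A₁E₁) + 1/(A₂E₂)].
|α₁ − α₂|·ΔT = 8.2×10⁻⁶ × 79 = 0.0006478.
1/(A₁E₁) + 1/(A₂E₂) = 1/(325×111×10³) + 1/(2275×115×10³) = 3.154×10⁻⁸ N⁻¹.
P = 0.0006478 / 3.154×10⁻⁸ = 20540 N = 20.54 kN.
σ_{titanium alloy} = P/A₂ = 20540/2275 = 9.027 MPa, compressive.

σ ≈ 9.03 MPa (compressive)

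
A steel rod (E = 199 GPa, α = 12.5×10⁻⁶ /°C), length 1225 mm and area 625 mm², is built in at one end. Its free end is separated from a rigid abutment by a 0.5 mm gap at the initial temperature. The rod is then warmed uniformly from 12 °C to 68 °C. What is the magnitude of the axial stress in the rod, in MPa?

σ ≈ 58.1 MPa (compressive)

Unrestrained expansion: δ_free = αΔT L = 12.5×10⁻⁶ × 56 × 1225 = 0.8575 mm.
This exceeds the 0.5 mm gap, so the wall pushes back. The portion of expansion that must be recovered elastically is δ_free − gap = 0.8575 − 0.5 = 0.3575 mm.
That suppressed elongation corresponds to σ = E·Δ/L = 199×10³ × 0.3575/1225 = 58.08 MPa.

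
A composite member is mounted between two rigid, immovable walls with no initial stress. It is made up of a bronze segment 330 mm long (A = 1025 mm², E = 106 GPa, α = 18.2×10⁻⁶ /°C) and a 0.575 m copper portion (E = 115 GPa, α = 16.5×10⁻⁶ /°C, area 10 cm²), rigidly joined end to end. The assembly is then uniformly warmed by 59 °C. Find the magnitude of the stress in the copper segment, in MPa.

σ ≈ 114 MPa (compressive)

If the supports were absent, the total length change would be Σ αᵢΔT Lᵢ = 18.2×10⁻⁶×59×330 + 16.5×10⁻⁶×59×575 = 0.9141 mm.
Since the ends are fixed, an axial force P builds up, equal in every segment, with P · Σ Lᵢ/(AᵢEᵢ) = δ_free.
Σ Lᵢ/(AᵢEᵢ) = 330/(1025×106×10³) + 575/(1000×115×10³) = 8.037×10⁻⁶ mm/N.
So P = 0.9141 / 8.037×10⁻⁶ = 113.7 kN, compressive.
σ_{copper} = P / A = 113700 / 1000 = 113.7 MPa.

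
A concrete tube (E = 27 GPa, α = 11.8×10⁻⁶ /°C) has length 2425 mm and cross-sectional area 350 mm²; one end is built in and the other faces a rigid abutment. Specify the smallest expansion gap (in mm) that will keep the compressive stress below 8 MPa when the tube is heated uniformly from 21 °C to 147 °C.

Free expansion if unrestrained: δ_free = αΔT L = 11.8×10⁻⁶ × 126 × 2425 = 3.605 mm.
A stress of 8 MPa corresponds to the wall pushing the tube back by σL/E = 8×2425/(27×10³) = 0.7185 mm.
The gap must absorb the remainder: g_min = 3.605 − 0.7185 = 2.887 mm.

g ≈ 2.89 mm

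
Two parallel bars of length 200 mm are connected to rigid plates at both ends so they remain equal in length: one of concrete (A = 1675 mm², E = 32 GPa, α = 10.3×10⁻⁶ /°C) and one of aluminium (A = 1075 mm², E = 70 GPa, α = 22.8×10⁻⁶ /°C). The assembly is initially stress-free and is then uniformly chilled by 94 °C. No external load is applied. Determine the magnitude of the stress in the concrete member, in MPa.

The aluminium has the larger α, so on cooling it would change length more than the concrete if both were free. The rigid plates force a common final length, so the aluminium is put into tension and the concrete into compression, with equal and opposite forces P (no external load).
Equating the net (thermal + elastic) strains gives |α₁ − α₂|·ΔT = P·[1/(A₁E₁) + 1/(A₂E₂)].
|α₁ − α₂|·ΔT = 12.5×10⁻⁶ × 94 = 0.001175.
1/(A₁E₁) + 1/(A₂E₂) = 1/(1675×32×10³) + 1/(1075×70×10³) = 3.195×10⁻⁸ N⁻¹.
P = 0.001175 / 3.195×10⁻⁸ = 36780 N = 36.78 kN.
σ_{concrete} = P/A₁ = 36780/1675 = 21.96 MPa, compressive.

σ ≈ 22 MPa (compressive)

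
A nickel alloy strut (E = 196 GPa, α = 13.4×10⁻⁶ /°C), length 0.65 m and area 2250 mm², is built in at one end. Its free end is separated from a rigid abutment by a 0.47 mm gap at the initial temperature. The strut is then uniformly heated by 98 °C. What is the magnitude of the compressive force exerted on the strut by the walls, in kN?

If the wall were absent the strut would grow by αΔT L = 13.4×10⁻⁶ × 98 × 650 = 0.8536 mm.
The gap closes (δ_free > 0.47 mm) and the wall then resists a further 0.8536 − 0.47 = 0.3836 mm of expansion.
That suppressed elongation corresponds to σ = E·Δ/L = 196×10³ × 0.3836/650 = 115.7 MPa.
Force on the wall = σA = 115.7 × 2250 mm² = 260.2 kN.

P ≈ 260 kN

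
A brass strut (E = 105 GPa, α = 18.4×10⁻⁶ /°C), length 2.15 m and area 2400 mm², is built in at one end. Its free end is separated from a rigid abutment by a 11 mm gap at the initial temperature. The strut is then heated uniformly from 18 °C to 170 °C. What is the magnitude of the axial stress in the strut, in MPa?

σ ≈ 0 MPa

Free thermal elongation = αΔT L = 18.4×10⁻⁶ × 152 × 2150 = 6.013 mm.
This is smaller than the 11 mm clearance, so the strut expands freely without reaching the stop — the stress is zero.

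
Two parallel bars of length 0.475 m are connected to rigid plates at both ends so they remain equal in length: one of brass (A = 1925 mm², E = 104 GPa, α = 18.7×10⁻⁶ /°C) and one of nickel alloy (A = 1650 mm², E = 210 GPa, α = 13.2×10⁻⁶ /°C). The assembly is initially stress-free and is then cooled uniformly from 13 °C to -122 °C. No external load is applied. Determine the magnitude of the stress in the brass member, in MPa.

Equilibrium of a rigid end plate with no external load gives equal and opposite internal forces ±P in the two members. Since α_{brass} > α_{nickel alloy}, cooling drives the brass into tension and the nickel alloy into compression.
Setting the final lengths equal and cancelling L: (α₁ − α₂)ΔT = P/(A₁E₁) + P/(A₂E₂).
|α₁ − α₂|·ΔT = 5.5×10⁻⁶ × 135 = 0.0007425.
1/(A₁E₁) + 1/(A₂E₂) = 1/(1925×104×10³) + 1/(1650×210×10³) = 7.881×10⁻⁹ N⁻¹.
So P = 0.0007425 / 7.881×10⁻⁹ = 94.21 kN.
σ_{brass} = P/A₁ = 94210/1925 = 48.94 MPa, tensile.

σ ≈ 48.9 MPa (tensile)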